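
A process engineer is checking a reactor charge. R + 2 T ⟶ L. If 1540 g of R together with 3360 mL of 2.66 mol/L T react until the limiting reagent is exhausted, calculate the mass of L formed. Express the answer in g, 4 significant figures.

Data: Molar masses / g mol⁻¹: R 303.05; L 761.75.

n(R) = 1540 / 303.05 = 5.082 mol
n(T) = 2.66 × 3360/1000 = 8.938 mol
n/ν → R: 5.082, T: 4.469; T is limiting.
n(L) = (1/2) × 8.938 = 4.469 mol
mass = 4.469 × 761.75 = 3404 g

3404 g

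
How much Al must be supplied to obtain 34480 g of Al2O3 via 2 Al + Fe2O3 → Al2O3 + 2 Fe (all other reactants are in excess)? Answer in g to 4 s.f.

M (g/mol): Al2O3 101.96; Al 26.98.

n(Al2O3) = 34480 / 101.96 = 338.2 mol
n(Al) = (2/1) × 338.2 = 676.4 mol
mass = 676.4 × 26.98 = 18250 g

18250 g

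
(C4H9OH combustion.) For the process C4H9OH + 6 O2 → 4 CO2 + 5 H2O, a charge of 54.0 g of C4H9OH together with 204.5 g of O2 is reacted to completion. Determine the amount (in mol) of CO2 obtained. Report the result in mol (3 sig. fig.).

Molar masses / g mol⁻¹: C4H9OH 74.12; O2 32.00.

2.91 mol

n(C4H9OH) = 54.00 / 74.12 = 0.7285 mol
n(O2) = 204.5 / 32.00 = 6.391 mol
n/ν for C4H9OH = 0.7285/1 = 0.7285
n/ν for O2 = 6.391/6 = 1.065
Smallest n/ν is C4H9OH → limiting reagent.
n(CO2) = (4/1) × 0.7285 = 2.914 mol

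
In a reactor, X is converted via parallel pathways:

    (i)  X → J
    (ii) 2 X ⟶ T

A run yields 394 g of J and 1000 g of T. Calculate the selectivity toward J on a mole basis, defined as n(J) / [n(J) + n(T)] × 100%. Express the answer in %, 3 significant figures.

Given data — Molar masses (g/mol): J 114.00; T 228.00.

44.1 %

n(J) = 394 / 114.00 = 3.456 mol
n(T) = 1000 / 228.00 = 4.386 mol
selectivity = 3.456/(3.456+4.386) × 100 = 44.07 %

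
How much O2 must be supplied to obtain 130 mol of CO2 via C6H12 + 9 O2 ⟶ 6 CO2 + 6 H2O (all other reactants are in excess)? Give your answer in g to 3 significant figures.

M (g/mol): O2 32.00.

n(CO2) = 130.0 mol
n(O2) = (9/6) × 130.0 = 195.0 mol
mass = 195.0 × 32.00 = 6240 g

6240 g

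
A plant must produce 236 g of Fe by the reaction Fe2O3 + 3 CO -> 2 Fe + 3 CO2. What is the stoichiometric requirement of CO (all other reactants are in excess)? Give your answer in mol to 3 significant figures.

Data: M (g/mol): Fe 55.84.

6.34 mol

n(Fe) = 236 / 55.84 = 4.226 mol
n(CO) = (3/2) × 4.226 = 6.339 mol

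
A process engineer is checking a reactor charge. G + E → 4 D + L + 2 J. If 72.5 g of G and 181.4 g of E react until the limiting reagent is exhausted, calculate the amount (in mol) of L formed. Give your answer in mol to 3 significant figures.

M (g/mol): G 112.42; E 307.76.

0.589 mol

n(G) = 72.50 / 112.42 = 0.6449 mol
n(E) = 181.4 / 307.76 = 0.5894 mol
n/ν → G: 0.6449, E: 0.5894; E is limiting.
n(L) = (1/1) × 0.5894 = 0.5894 mol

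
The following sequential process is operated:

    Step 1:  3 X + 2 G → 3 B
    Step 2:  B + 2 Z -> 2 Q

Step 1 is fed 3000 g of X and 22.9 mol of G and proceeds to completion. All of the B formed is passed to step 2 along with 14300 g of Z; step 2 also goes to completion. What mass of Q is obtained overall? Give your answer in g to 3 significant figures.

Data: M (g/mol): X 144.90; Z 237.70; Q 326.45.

Step 1:
n(X) = 3000 / 144.90 = 20.70 mol
n(G) = 22.90 mol
n/ν for X = 20.70/3 = 6.900
n/ν for G = 22.90/2 = 11.45
Smallest n/ν is X → limiting reagent.
n(B) produced = (3/3) × 20.70 = 20.70 mol
Step 2:
n(B) available = 20.70 mol
n(Z) = 14300 / 237.70 = 60.16 mol
n/ν for B = 20.70/1 = 20.70
n/ν for Z = 60.16/2 = 30.08
Smallest n/ν is B → limiting reagent.
n(Q) = (2/1) × 20.70 = 41.40 mol
mass = 41.40 × 326.45 = 13520 g

13500 g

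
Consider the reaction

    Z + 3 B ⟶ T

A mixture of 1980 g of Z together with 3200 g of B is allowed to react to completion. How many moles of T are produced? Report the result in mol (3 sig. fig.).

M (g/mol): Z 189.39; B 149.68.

7.13 mol

n(Z) = 1980 / 189.39 = 10.45 mol
n(B) = 3200 / 149.68 = 21.38 mol
n/ν → Z: 10.45, B: 7.127; B is limiting.
n(T) = (1/3) × 21.38 = 7.127 mol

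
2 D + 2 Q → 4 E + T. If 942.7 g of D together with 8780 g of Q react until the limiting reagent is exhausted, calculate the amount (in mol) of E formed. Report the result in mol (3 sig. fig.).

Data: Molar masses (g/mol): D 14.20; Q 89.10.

n(D) = 942.7 / 14.20 = 66.39 mol
n(Q) = 8780 / 89.10 = 98.54 mol
n/ν for D = 66.39/2 = 33.20
n/ν for Q = 98.54/2 = 49.27
Smallest n/ν is D → limiting reagent.
n(E) = (4/2) × 66.39 = 132.8 mol

133 mol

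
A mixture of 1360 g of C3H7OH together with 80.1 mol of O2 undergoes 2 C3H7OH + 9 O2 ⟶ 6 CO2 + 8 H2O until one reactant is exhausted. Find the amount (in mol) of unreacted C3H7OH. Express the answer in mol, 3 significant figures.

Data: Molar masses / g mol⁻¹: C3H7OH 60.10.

n(C3H7OH) = 1360 / 60.10 = 22.63 mol
n(O2) = 80.10 mol
n/ν for C3H7OH = 22.63/2 = 11.32
n/ν for O2 = 80.10/9 = 8.900
Smallest n/ν is O2 → limiting reagent.
C3H7OH consumed = (2/9) × 80.10 = 17.80 mol
C3H7OH remaining = 22.63 − 17.80 = 4.830 mol

4.83 mol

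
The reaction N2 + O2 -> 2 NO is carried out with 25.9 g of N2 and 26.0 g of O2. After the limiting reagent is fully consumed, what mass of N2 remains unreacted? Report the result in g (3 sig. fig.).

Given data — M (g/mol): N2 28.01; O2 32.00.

n(N2) = 25.90 / 28.01 = 0.9247 mol
n(O2) = 26.00 / 32.00 = 0.8125 mol
n/ν for N2 = 0.9247/1 = 0.9247
n/ν for O2 = 0.8125/1 = 0.8125
Smallest n/ν is O2 → limiting reagent.
N2 consumed = (1/1) × 0.8125 = 0.8125 mol
N2 remaining = 0.9247 − 0.8125 = 0.1122 mol
mass = 0.1122 × 28.01 = 3.143 g

3.14 g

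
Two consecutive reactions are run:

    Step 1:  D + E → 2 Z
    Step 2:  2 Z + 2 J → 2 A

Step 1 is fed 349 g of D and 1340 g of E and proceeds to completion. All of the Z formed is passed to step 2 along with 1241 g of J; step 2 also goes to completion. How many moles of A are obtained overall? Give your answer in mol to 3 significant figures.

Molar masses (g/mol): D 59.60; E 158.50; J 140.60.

8.83 mol

Step 1:
n(D) = 349.0 / 59.60 = 5.856 mol
n(E) = 1340 / 158.50 = 8.454 mol
n/ν for D = 5.856/1 = 5.856
n/ν for E = 8.454/1 = 8.454
Smallest n/ν is D → limiting reagent.
n(Z) produced = (2/1) × 5.856 = 11.71 mol
Step 2:
n(Z) available = 11.71 mol
n(J) = 1241 / 140.60 = 8.826 mol
n/ν for Z = 11.71/2 = 5.855
n/ν for J = 8.826/2 = 4.413
Smallest n/ν is J → limiting reagent.
n(A) = (2/2) × 8.826 = 8.826 mol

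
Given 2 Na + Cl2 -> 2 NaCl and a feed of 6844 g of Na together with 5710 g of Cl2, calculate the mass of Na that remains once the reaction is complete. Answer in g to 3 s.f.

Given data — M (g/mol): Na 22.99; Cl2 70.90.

3140 g

n(Na) = 6844 / 22.99 = 297.7 mol
n(Cl2) = 5710 / 70.90 = 80.54 mol
n/ν for Na = 297.7/2 = 148.9
n/ν for Cl2 = 80.54/1 = 80.54
Smallest n/ν is Cl2 → limiting reagent.
Na consumed = (2/1) × 80.54 = 161.1 mol
Na remaining = 297.7 − 161.1 = 136.6 mol
mass = 136.6 × 22.99 = 3140 g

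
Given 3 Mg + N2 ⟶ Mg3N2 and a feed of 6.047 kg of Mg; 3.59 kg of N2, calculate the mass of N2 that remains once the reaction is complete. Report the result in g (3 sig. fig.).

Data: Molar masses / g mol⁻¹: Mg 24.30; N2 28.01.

n(Mg) = 6.047×1000 / 24.30 = 248.8 mol
n(N2) = 3.590×1000 / 28.01 = 128.2 mol
n/ν → Mg: 82.93, N2: 128.2; Mg is limiting.
N2 consumed = (1/3) × 248.8 = 82.93 mol
N2 remaining = 128.2 − 82.93 = 45.27 mol
mass = 45.27 × 28.01 = 1268 g

1270 g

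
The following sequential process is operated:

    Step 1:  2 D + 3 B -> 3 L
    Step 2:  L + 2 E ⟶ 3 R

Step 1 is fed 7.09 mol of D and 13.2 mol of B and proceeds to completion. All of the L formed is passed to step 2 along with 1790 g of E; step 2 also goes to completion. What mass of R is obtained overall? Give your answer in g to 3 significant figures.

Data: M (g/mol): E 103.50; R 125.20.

3250 g

Step 1:
n(D) = 7.090 mol
n(B) = 13.20 mol
n/ν for D = 7.090/2 = 3.545
n/ν for B = 13.20/3 = 4.400
Smallest n/ν is D → limiting reagent.
n(L) produced = (3/2) × 7.090 = 10.64 mol
Step 2:
n(L) available = 10.64 mol
n(E) = 1790 / 103.50 = 17.29 mol
n/ν for L = 10.64/1 = 10.64
n/ν for E = 17.29/2 = 8.645
Smallest n/ν is E → limiting reagent.
n(R) = (3/2) × 17.29 = 25.94 mol
mass = 25.94 × 125.20 = 3248 g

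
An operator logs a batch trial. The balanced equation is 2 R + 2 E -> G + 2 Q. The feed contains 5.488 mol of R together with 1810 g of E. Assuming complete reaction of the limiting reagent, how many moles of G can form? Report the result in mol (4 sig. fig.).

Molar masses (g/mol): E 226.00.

2.744 mol

n(R) = 5.488 mol
n(E) = 1810 / 226.00 = 8.009 mol
n/ν for R = 5.488/2 = 2.744
n/ν for E = 8.009/2 = 4.005
Smallest n/ν is R → limiting reagent.
n(G) = (1/2) × 5.488 = 2.744 mol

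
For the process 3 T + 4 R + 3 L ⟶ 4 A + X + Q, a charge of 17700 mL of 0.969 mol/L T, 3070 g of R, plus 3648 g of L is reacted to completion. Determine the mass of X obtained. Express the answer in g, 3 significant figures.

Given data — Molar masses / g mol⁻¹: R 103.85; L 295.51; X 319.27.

n(T) = 0.969 × 17700/1000 = 17.15 mol
n(R) = 3070 / 103.85 = 29.56 mol
n(L) = 3648 / 295.51 = 12.34 mol
n/ν for T = 17.15/3 = 5.717
n/ν for R = 29.56/4 = 7.390
n/ν for L = 12.34/3 = 4.113
Smallest n/ν is L → limiting reagent.
n(X) = (1/3) × 12.34 = 4.113 mol
mass = 4.113 × 319.27 = 1313 g

1310 g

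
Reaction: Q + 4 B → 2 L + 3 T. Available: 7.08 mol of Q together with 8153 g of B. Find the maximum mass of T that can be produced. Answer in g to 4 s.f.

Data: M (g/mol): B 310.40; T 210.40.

n(Q) = 7.080 mol
n(B) = 8153 / 310.40 = 26.27 mol
n/ν for Q = 7.080/1 = 7.080
n/ν for B = 26.27/4 = 6.568
Smallest n/ν is B → limiting reagent.
n(T) = (3/4) × 26.27 = 19.70 mol
mass = 19.70 × 210.40 = 4145 g

4145 g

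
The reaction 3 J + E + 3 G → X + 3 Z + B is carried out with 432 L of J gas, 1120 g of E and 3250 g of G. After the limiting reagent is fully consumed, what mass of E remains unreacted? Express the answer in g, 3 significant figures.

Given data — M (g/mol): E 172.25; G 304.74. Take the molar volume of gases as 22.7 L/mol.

508 g

n(J) = 432.0 / 22.7 = 19.03 mol
n(E) = 1120 / 172.25 = 6.502 mol
n(G) = 3250 / 304.74 = 10.66 mol
n/ν → J: 6.343, E: 6.502, G: 3.553; G is limiting.
E consumed = (1/3) × 10.66 = 3.553 mol
E remaining = 6.502 − 3.553 = 2.949 mol
mass = 2.949 × 172.25 = 508.0 g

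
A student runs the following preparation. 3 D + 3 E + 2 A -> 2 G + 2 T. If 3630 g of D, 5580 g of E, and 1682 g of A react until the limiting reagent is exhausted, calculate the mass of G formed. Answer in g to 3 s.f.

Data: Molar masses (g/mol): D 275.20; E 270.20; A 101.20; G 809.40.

n(D) = 3630 / 275.20 = 13.19 mol
n(E) = 5580 / 270.20 = 20.65 mol
n(A) = 1682 / 101.20 = 16.62 mol
n/ν for D = 13.19/3 = 4.397
n/ν for E = 20.65/3 = 6.883
n/ν for A = 16.62/2 = 8.310
Smallest n/ν is D → limiting reagent.
n(G) = (2/3) × 13.19 = 8.793 mol
mass = 8.793 × 809.40 = 7117 g

7120 g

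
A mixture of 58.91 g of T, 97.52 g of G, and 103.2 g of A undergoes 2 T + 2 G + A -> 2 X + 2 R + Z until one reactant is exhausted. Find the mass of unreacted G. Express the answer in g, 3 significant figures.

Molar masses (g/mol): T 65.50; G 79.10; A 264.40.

35.8 g

n(T) = 58.91 / 65.50 = 0.8994 mol
n(G) = 97.52 / 79.10 = 1.233 mol
n(A) = 103.2 / 264.40 = 0.3903 mol
n/ν → T: 0.4497, G: 0.6165, A: 0.3903; A is limiting.
G consumed = (2/1) × 0.3903 = 0.7806 mol
G remaining = 1.233 − 0.7806 = 0.4524 mol
mass = 0.4524 × 79.10 = 35.78 g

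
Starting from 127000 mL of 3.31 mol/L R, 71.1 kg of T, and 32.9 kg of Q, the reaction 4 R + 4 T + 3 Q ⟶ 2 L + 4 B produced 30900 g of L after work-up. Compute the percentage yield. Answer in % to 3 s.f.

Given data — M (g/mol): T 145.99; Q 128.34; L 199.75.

n(R) = 3.31 × 127000/1000 = 420.4 mol
n(T) = 71.10×1000 / 145.99 = 487.0 mol
n(Q) = 32.90×1000 / 128.34 = 256.4 mol
n/ν → R: 105.1, T: 121.8, Q: 85.47; Q is limiting.
theoretical n(L) = (2/3) × 256.4 = 170.9 mol → 34140 g
% yield = 30900 / 34140 × 100 = 90.51 %

90.5 %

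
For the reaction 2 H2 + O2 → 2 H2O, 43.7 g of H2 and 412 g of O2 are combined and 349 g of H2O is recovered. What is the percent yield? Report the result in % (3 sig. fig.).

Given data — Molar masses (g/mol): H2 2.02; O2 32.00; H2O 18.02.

89.5 %

n(H2) = 43.70 / 2.02 = 21.63 mol
n(O2) = 412.0 / 32.00 = 12.88 mol
n/ν → H2: 10.82, O2: 12.88; H2 is limiting.
theoretical n(H2O) = (2/2) × 21.63 = 21.63 mol → 389.8 g
% yield = 349 / 389.8 × 100 = 89.53 %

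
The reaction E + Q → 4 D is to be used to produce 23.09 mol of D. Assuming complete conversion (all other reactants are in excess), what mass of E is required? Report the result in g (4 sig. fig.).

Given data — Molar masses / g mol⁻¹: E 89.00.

513.8 g

n(D) = 23.09 mol
n(E) = (1/4) × 23.09 = 5.773 mol
mass = 5.773 × 89.00 = 513.8 g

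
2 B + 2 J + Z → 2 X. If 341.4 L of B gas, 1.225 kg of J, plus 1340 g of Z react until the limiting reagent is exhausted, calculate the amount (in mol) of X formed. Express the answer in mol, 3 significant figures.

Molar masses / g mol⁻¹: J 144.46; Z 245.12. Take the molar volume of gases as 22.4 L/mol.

8.48 mol

n(B) = 341.4 / 22.4 = 15.24 mol
n(J) = 1.225×1000 / 144.46 = 8.480 mol
n(Z) = 1340 / 245.12 = 5.467 mol
n/ν → B: 7.620, J: 4.240, Z: 5.467; J is limiting.
n(X) = (2/2) × 8.480 = 8.480 mol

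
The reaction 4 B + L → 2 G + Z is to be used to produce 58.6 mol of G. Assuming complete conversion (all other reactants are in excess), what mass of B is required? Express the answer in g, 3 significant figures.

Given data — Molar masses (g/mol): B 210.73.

n(G) = 58.60 mol
n(B) = (4/2) × 58.60 = 117.2 mol
mass = 117.2 × 210.73 = 24700 g

24700 g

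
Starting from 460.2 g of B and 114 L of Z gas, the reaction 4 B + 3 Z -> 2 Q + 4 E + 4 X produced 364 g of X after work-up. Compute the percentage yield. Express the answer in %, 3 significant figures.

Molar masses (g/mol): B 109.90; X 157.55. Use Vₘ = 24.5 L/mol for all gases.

n(B) = 460.2 / 109.90 = 4.187 mol
n(Z) = 114.0 / 24.5 = 4.653 mol
n/ν → B: 1.047, Z: 1.551; B is limiting.
theoretical n(X) = (4/4) × 4.187 = 4.187 mol → 659.7 g
% yield = 364 / 659.7 × 100 = 55.18 %

55.2 %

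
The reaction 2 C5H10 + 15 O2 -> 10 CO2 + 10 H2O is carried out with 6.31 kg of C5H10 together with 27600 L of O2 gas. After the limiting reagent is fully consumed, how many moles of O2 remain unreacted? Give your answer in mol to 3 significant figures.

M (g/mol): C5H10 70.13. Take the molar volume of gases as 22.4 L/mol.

n(C5H10) = 6.310×1000 / 70.13 = 89.98 mol
n(O2) = 27600 / 22.4 = 1232 mol
n/ν for C5H10 = 89.98/2 = 44.99
n/ν for O2 = 1232/15 = 82.13
Smallest n/ν is C5H10 → limiting reagent.
O2 consumed = (15/2) × 89.98 = 674.9 mol
O2 remaining = 1232 − 674.9 = 557.1 mol

557 mol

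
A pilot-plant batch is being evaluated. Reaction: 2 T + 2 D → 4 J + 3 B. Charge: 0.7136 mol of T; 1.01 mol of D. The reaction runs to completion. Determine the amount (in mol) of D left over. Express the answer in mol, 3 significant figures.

0.296 mol

n(T) = 0.7136 mol
n(D) = 1.010 mol
n/ν → T: 0.3568, D: 0.5050; T is limiting.
D consumed = (2/2) × 0.7136 = 0.7136 mol
D remaining = 1.010 − 0.7136 = 0.2964 mol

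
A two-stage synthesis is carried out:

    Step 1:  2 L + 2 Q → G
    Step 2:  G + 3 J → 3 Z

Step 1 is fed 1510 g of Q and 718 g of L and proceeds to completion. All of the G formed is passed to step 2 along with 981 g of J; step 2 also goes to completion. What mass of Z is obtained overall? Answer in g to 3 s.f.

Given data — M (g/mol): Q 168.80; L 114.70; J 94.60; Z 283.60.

2660 g

Step 1:
n(Q) = 1510 / 168.80 = 8.945 mol
n(L) = 718.0 / 114.70 = 6.260 mol
n/ν → Q: 4.473, L: 3.130; L is limiting.
n(G) produced = (1/2) × 6.260 = 3.130 mol
Step 2:
n(G) available = 3.130 mol
n(J) = 981.0 / 94.60 = 10.37 mol
n/ν → G: 3.130, J: 3.457; G is limiting.
n(Z) = (3/1) × 3.130 = 9.390 mol
mass = 9.390 × 283.60 = 2663 g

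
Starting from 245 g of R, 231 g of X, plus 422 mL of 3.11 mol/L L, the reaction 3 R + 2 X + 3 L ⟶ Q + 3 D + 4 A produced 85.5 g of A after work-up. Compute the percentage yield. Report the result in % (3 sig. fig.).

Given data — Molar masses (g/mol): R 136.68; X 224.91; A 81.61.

59.9 %

n(R) = 245.0 / 136.68 = 1.793 mol
n(X) = 231.0 / 224.91 = 1.027 mol
n(L) = 3.11 × 422.0/1000 = 1.312 mol
n/ν for R = 1.793/3 = 0.5977
n/ν for X = 1.027/2 = 0.5135
n/ν for L = 1.312/3 = 0.4373
Smallest n/ν is L → limiting reagent.
theoretical n(A) = (4/3) × 1.312 = 1.749 mol → 142.7 g
% yield = 85.5 / 142.7 × 100 = 59.92 %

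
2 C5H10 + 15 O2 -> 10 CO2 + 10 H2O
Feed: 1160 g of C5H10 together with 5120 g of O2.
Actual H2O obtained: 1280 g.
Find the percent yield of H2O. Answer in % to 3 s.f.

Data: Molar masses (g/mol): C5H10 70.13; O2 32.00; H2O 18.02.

n(C5H10) = 1160 / 70.13 = 16.54 mol
n(O2) = 5120 / 32.00 = 160.0 mol
n/ν → C5H10: 8.270, O2: 10.67; C5H10 is limiting.
theoretical n(H2O) = (10/2) × 16.54 = 82.70 mol → 1490 g
% yield = 1280 / 1490 × 100 = 85.91 %

85.9 %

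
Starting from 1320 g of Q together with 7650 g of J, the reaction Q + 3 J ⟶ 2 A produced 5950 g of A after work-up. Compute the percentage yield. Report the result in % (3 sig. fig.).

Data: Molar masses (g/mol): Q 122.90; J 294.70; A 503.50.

68.3 %

n(Q) = 1320 / 122.90 = 10.74 mol
n(J) = 7650 / 294.70 = 25.96 mol
n/ν for Q = 10.74/1 = 10.74
n/ν for J = 25.96/3 = 8.653
Smallest n/ν is J → limiting reagent.
theoretical n(A) = (2/3) × 25.96 = 17.31 mol → 8716 g
% yield = 5950 / 8716 × 100 = 68.27 %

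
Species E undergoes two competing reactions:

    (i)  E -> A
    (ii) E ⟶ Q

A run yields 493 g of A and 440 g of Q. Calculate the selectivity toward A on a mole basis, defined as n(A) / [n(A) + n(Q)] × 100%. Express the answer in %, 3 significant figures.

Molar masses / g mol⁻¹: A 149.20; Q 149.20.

n(A) = 493 / 149.20 = 3.304 mol
n(Q) = 440 / 149.20 = 2.949 mol
selectivity = 3.304/(3.304+2.949) × 100 = 52.84 %

52.8 %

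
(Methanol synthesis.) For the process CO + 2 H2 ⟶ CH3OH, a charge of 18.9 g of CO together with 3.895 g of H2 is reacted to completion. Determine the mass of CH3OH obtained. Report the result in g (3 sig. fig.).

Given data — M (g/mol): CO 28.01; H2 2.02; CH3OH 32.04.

21.6 g

n(CO) = 18.90 / 28.01 = 0.6748 mol
n(H2) = 3.895 / 2.02 = 1.928 mol
n/ν for CO = 0.6748/1 = 0.6748
n/ν for H2 = 1.928/2 = 0.9640
Smallest n/ν is CO → limiting reagent.
n(CH3OH) = (1/1) × 0.6748 = 0.6748 mol
mass = 0.6748 × 32.04 = 21.62 g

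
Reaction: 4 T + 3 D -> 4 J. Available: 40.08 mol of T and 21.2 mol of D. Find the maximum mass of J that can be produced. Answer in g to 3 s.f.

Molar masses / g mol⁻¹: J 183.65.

n(T) = 40.08 mol
n(D) = 21.20 mol
n/ν for T = 40.08/4 = 10.02
n/ν for D = 21.20/3 = 7.067
Smallest n/ν is D → limiting reagent.
n(J) = (4/3) × 21.20 = 28.27 mol
mass = 28.27 × 183.65 = 5192 g

5190 g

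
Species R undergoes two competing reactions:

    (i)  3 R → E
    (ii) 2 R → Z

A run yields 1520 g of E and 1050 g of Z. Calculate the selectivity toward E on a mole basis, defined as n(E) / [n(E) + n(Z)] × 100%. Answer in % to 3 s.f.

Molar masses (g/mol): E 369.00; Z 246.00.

49.1 %

n(E) = 1520 / 369.00 = 4.119 mol
n(Z) = 1050 / 246.00 = 4.268 mol
selectivity = 4.119/(4.119+4.268) × 100 = 49.11 %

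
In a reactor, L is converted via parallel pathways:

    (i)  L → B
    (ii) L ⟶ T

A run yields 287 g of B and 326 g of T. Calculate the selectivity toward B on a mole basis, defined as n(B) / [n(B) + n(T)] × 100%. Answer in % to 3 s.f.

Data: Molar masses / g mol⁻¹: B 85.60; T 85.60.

46.8 %

n(B) = 287 / 85.60 = 3.353 mol
n(T) = 326 / 85.60 = 3.808 mol
selectivity = 3.353/(3.353+3.808) × 100 = 46.82 %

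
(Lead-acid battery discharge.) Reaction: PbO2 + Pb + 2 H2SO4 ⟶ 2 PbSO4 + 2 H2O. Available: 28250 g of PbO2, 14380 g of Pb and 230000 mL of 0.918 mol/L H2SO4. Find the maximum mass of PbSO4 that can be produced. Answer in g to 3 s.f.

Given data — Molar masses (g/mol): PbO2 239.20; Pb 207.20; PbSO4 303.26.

42100 g

n(PbO2) = 28250 / 239.20 = 118.1 mol
n(Pb) = 14380 / 207.20 = 69.40 mol
n(H2SO4) = 0.918 × 230000/1000 = 211.1 mol
n/ν → PbO2: 118.1, Pb: 69.40, H2SO4: 105.6; Pb is limiting.
n(PbSO4) = (2/1) × 69.40 = 138.8 mol
mass = 138.8 × 303.26 = 42090 g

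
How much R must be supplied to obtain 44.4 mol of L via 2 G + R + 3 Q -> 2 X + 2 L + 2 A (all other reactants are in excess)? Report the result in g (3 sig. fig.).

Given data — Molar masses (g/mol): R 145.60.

n(L) = 44.40 mol
n(R) = (1/2) × 44.40 = 22.20 mol
mass = 22.20 × 145.60 = 3232 g

3230 g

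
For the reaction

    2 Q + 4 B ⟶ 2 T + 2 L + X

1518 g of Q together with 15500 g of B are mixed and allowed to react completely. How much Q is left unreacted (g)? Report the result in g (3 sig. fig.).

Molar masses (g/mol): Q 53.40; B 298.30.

n(Q) = 1518 / 53.40 = 28.43 mol
n(B) = 15500 / 298.30 = 51.96 mol
n/ν → Q: 14.22, B: 12.99; B is limiting.
Q consumed = (2/4) × 51.96 = 25.98 mol
Q remaining = 28.43 − 25.98 = 2.450 mol
mass = 2.450 × 53.40 = 130.8 g

131 g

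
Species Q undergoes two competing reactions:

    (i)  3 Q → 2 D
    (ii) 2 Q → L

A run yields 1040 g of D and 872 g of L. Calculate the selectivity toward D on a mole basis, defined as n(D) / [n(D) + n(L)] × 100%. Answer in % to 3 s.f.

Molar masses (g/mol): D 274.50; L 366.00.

61.4 %

n(D) = 1040 / 274.50 = 3.789 mol
n(L) = 872 / 366.00 = 2.383 mol
selectivity = 3.789/(3.789+2.383) × 100 = 61.39 %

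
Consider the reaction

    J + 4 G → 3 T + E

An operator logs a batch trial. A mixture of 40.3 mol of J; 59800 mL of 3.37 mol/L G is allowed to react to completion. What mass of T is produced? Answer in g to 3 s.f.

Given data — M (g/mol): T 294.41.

35600 g

n(J) = 40.30 mol
n(G) = 3.37 × 59800/1000 = 201.5 mol
n/ν → J: 40.30, G: 50.38; J is limiting.
n(T) = (3/1) × 40.30 = 120.9 mol
mass = 120.9 × 294.41 = 35590 g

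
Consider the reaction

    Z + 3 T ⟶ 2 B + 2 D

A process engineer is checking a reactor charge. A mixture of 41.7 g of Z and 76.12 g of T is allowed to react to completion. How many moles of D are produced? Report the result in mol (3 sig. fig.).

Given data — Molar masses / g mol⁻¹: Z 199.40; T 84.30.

n(Z) = 41.70 / 199.40 = 0.2091 mol
n(T) = 76.12 / 84.30 = 0.9030 mol
n/ν → Z: 0.2091, T: 0.3010; Z is limiting.
n(D) = (2/1) × 0.2091 = 0.4182 mol

0.418 mol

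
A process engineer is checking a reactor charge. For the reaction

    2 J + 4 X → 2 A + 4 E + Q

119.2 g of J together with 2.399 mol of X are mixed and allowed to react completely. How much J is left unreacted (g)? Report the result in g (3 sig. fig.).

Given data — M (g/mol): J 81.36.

n(J) = 119.2 / 81.36 = 1.465 mol
n(X) = 2.399 mol
n/ν for J = 1.465/2 = 0.7325
n/ν for X = 2.399/4 = 0.5998
Smallest n/ν is X → limiting reagent.
J consumed = (2/4) × 2.399 = 1.200 mol
J remaining = 1.465 − 1.200 = 0.2650 mol
mass = 0.2650 × 81.36 = 21.56 g

21.6 g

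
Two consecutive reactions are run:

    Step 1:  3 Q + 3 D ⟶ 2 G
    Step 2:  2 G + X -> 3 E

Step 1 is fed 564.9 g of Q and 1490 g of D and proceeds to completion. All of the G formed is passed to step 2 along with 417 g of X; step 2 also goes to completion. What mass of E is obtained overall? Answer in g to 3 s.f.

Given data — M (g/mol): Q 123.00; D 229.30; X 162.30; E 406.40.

1870 g

Step 1:
n(Q) = 564.9 / 123.00 = 4.593 mol
n(D) = 1490 / 229.30 = 6.498 mol
n/ν → Q: 1.531, D: 2.166; Q is limiting.
n(G) produced = (2/3) × 4.593 = 3.062 mol
Step 2:
n(G) available = 3.062 mol
n(X) = 417.0 / 162.30 = 2.569 mol
n/ν → G: 1.531, X: 2.569; G is limiting.
n(E) = (3/2) × 3.062 = 4.593 mol
mass = 4.593 × 406.40 = 1867 g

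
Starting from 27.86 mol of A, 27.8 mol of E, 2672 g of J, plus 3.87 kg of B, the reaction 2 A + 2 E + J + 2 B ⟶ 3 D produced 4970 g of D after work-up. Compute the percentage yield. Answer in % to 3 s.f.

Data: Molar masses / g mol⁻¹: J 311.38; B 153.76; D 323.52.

n(A) = 27.86 mol
n(E) = 27.80 mol
n(J) = 2672 / 311.38 = 8.581 mol
n(B) = 3.870×1000 / 153.76 = 25.17 mol
n/ν for A = 27.86/2 = 13.93
n/ν for E = 27.80/2 = 13.90
n/ν for J = 8.581/1 = 8.581
n/ν for B = 25.17/2 = 12.59
Smallest n/ν is J → limiting reagent.
theoretical n(D) = (3/1) × 8.581 = 25.74 mol → 8327 g
% yield = 4970 / 8327 × 100 = 59.69 %

59.7 %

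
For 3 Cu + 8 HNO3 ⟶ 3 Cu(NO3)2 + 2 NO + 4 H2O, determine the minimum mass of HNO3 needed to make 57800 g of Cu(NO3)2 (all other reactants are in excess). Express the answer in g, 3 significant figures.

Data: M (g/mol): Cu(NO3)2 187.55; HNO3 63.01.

n(Cu(NO3)2) = 57800 / 187.55 = 308.2 mol
n(HNO3) = (8/3) × 308.2 = 821.9 mol
mass = 821.9 × 63.01 = 51790 g

51800 g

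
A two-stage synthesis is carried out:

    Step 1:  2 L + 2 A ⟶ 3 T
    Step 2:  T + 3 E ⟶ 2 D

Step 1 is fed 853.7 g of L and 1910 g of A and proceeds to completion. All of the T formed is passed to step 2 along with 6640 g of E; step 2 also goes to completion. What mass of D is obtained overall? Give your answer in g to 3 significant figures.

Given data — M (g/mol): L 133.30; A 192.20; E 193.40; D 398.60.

Step 1:
n(L) = 853.7 / 133.30 = 6.404 mol
n(A) = 1910 / 192.20 = 9.938 mol
n/ν for L = 6.404/2 = 3.202
n/ν for A = 9.938/2 = 4.969
Smallest n/ν is L → limiting reagent.
n(T) produced = (3/2) × 6.404 = 9.606 mol
Step 2:
n(T) available = 9.606 mol
n(E) = 6640 / 193.40 = 34.33 mol
n/ν for T = 9.606/1 = 9.606
n/ν for E = 34.33/3 = 11.44
Smallest n/ν is T → limiting reagent.
n(D) = (2/1) × 9.606 = 19.21 mol
mass = 19.21 × 398.60 = 7657 g

7660 g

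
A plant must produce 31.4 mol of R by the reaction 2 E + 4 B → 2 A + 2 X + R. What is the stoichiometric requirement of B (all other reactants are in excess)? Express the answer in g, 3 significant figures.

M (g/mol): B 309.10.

38800 g

n(R) = 31.40 mol
n(B) = (4/1) × 31.40 = 125.6 mol
mass = 125.6 × 309.10 = 38820 g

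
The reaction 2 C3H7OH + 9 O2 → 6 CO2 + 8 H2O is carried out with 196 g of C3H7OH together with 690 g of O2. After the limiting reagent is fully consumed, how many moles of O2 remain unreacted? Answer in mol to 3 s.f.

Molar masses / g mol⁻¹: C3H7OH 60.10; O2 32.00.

n(C3H7OH) = 196.0 / 60.10 = 3.261 mol
n(O2) = 690.0 / 32.00 = 21.56 mol
n/ν → C3H7OH: 1.631, O2: 2.396; C3H7OH is limiting.
O2 consumed = (9/2) × 3.261 = 14.67 mol
O2 remaining = 21.56 − 14.67 = 6.890 mol

6.89 mol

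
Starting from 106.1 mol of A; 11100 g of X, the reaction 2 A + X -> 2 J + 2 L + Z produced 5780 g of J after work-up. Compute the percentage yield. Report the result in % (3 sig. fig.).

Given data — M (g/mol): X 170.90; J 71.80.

75.9 %

n(A) = 106.1 mol
n(X) = 11100 / 170.90 = 64.95 mol
n/ν for A = 106.1/2 = 53.05
n/ν for X = 64.95/1 = 64.95
Smallest n/ν is A → limiting reagent.
theoretical n(J) = (2/2) × 106.1 = 106.1 mol → 7618 g
% yield = 5780 / 7618 × 100 = 75.87 %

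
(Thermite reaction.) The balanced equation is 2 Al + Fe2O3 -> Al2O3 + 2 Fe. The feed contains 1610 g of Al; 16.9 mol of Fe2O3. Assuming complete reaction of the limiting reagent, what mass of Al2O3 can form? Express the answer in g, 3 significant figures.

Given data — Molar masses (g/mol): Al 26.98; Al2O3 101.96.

1720 g

n(Al) = 1610 / 26.98 = 59.67 mol
n(Fe2O3) = 16.90 mol
n/ν for Al = 59.67/2 = 29.84
n/ν for Fe2O3 = 16.90/1 = 16.90
Smallest n/ν is Fe2O3 → limiting reagent.
n(Al2O3) = (1/1) × 16.90 = 16.90 mol
mass = 16.90 × 101.96 = 1723 g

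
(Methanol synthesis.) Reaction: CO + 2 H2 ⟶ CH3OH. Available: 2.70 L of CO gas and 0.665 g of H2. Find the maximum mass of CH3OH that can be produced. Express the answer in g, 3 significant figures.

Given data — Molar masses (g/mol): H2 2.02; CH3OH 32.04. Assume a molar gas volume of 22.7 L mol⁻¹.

3.81 g

n(CO) = 2.700 / 22.7 = 0.1189 mol
n(H2) = 0.6650 / 2.02 = 0.3292 mol
n/ν for CO = 0.1189/1 = 0.1189
n/ν for H2 = 0.3292/2 = 0.1646
Smallest n/ν is CO → limiting reagent.
n(CH3OH) = (1/1) × 0.1189 = 0.1189 mol
mass = 0.1189 × 32.04 = 3.810 g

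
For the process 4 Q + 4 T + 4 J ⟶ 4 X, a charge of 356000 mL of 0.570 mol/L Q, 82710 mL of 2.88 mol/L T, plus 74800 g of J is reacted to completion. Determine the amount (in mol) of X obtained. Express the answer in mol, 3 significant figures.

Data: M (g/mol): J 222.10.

n(Q) = 0.570 × 356000/1000 = 202.9 mol
n(T) = 2.88 × 82710/1000 = 238.2 mol
n(J) = 74800 / 222.10 = 336.8 mol
n/ν → Q: 50.73, T: 59.55, J: 84.20; Q is limiting.
n(X) = (4/4) × 202.9 = 202.9 mol

203 mol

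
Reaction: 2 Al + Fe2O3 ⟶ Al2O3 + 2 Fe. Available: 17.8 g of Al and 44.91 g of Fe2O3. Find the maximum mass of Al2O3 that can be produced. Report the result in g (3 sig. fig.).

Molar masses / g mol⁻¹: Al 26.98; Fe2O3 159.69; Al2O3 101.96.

28.7 g

n(Al) = 17.80 / 26.98 = 0.6597 mol
n(Fe2O3) = 44.91 / 159.69 = 0.2812 mol
n/ν for Al = 0.6597/2 = 0.3299
n/ν for Fe2O3 = 0.2812/1 = 0.2812
Smallest n/ν is Fe2O3 → limiting reagent.
n(Al2O3) = (1/1) × 0.2812 = 0.2812 mol
mass = 0.2812 × 101.96 = 28.67 g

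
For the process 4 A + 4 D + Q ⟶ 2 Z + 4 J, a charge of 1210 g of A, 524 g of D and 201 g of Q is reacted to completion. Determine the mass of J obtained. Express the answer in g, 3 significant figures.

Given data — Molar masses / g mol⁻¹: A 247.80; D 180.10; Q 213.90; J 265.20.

n(A) = 1210 / 247.80 = 4.883 mol
n(D) = 524.0 / 180.10 = 2.909 mol
n(Q) = 201.0 / 213.90 = 0.9397 mol
n/ν for A = 4.883/4 = 1.221
n/ν for D = 2.909/4 = 0.7273
n/ν for Q = 0.9397/1 = 0.9397
Smallest n/ν is D → limiting reagent.
n(J) = (4/4) × 2.909 = 2.909 mol
mass = 2.909 × 265.20 = 771.5 g

772 g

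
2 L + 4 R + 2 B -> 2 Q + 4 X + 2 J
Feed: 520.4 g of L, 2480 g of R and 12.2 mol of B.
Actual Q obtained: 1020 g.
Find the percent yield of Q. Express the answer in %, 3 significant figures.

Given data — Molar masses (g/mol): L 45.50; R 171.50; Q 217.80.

n(L) = 520.4 / 45.50 = 11.44 mol
n(R) = 2480 / 171.50 = 14.46 mol
n(B) = 12.20 mol
n/ν for L = 11.44/2 = 5.720
n/ν for R = 14.46/4 = 3.615
n/ν for B = 12.20/2 = 6.100
Smallest n/ν is R → limiting reagent.
theoretical n(Q) = (2/4) × 14.46 = 7.230 mol → 1575 g
% yield = 1020 / 1575 × 100 = 64.76 %

64.8 %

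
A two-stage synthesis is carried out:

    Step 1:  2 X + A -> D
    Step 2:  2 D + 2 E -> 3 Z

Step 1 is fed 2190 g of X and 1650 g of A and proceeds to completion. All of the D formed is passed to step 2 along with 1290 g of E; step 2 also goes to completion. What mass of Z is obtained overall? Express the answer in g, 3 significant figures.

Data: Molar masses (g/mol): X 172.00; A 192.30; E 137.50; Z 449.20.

4290 g

Step 1:
n(X) = 2190 / 172.00 = 12.73 mol
n(A) = 1650 / 192.30 = 8.580 mol
n/ν → X: 6.365, A: 8.580; X is limiting.
n(D) produced = (1/2) × 12.73 = 6.365 mol
Step 2:
n(D) available = 6.365 mol
n(E) = 1290 / 137.50 = 9.382 mol
n/ν → D: 3.183, E: 4.691; D is limiting.
n(Z) = (3/2) × 6.365 = 9.548 mol
mass = 9.548 × 449.20 = 4289 g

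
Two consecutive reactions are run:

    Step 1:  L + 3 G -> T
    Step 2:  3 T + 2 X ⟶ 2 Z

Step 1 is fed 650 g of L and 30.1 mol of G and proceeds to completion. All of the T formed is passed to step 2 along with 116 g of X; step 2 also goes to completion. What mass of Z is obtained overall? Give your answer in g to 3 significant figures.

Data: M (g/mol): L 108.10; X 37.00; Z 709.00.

Step 1:
n(L) = 650.0 / 108.10 = 6.013 mol
n(G) = 30.10 mol
n/ν → L: 6.013, G: 10.03; L is limiting.
n(T) produced = (1/1) × 6.013 = 6.013 mol
Step 2:
n(T) available = 6.013 mol
n(X) = 116.0 / 37.00 = 3.135 mol
n/ν → T: 2.004, X: 1.568; X is limiting.
n(Z) = (2/2) × 3.135 = 3.135 mol
mass = 3.135 × 709.00 = 2223 g

2220 g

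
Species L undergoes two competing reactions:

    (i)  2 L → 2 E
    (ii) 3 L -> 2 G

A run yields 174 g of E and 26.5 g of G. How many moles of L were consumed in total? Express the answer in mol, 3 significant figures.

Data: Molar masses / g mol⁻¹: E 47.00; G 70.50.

4.27 mol

n(E) = 174 / 47.00 = 3.702 mol
n(G) = 26.5 / 70.50 = 0.3759 mol
n(L) via (i) = (2/2)×3.702 = 3.702 mol
n(L) via (ii) = (3/2)×0.3759 = 0.5639 mol
total n(L) = 3.702 + 0.5639 = 4.266 mol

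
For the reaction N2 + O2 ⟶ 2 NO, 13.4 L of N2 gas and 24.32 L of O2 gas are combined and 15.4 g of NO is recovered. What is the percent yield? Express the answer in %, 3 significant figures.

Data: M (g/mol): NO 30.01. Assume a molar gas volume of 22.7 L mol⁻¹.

n(N2) = 13.40 / 22.7 = 0.5903 mol
n(O2) = 24.32 / 22.7 = 1.071 mol
n/ν for N2 = 0.5903/1 = 0.5903
n/ν for O2 = 1.071/1 = 1.071
Smallest n/ν is N2 → limiting reagent.
theoretical n(NO) = (2/1) × 0.5903 = 1.181 mol → 35.44 g
% yield = 15.4 / 35.44 × 100 = 43.45 %

43.5 %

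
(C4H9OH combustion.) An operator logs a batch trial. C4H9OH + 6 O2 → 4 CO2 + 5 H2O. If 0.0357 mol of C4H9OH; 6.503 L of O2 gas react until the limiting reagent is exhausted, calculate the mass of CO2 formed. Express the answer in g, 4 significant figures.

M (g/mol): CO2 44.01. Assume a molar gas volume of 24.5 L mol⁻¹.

n(C4H9OH) = 0.03570 mol
n(O2) = 6.503 / 24.5 = 0.2654 mol
n/ν for C4H9OH = 0.03570/1 = 0.03570
n/ν for O2 = 0.2654/6 = 0.04423
Smallest n/ν is C4H9OH → limiting reagent.
n(CO2) = (4/1) × 0.03570 = 0.1428 mol
mass = 0.1428 × 44.01 = 6.285 g

6.285 g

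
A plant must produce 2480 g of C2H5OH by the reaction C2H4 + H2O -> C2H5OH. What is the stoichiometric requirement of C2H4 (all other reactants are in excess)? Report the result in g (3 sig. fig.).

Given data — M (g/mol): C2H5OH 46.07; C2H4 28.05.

n(C2H5OH) = 2480 / 46.07 = 53.83 mol
n(C2H4) = (1/1) × 53.83 = 53.83 mol
mass = 53.83 × 28.05 = 1510 g

1510 g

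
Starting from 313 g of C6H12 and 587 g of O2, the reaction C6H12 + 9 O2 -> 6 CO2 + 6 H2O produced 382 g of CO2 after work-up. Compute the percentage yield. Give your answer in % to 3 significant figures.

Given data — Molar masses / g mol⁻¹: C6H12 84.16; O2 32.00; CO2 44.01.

71.0 %

n(C6H12) = 313.0 / 84.16 = 3.719 mol
n(O2) = 587.0 / 32.00 = 18.34 mol
n/ν → C6H12: 3.719, O2: 2.038; O2 is limiting.
theoretical n(CO2) = (6/9) × 18.34 = 12.23 mol → 538.2 g
% yield = 382 / 538.2 × 100 = 70.98 %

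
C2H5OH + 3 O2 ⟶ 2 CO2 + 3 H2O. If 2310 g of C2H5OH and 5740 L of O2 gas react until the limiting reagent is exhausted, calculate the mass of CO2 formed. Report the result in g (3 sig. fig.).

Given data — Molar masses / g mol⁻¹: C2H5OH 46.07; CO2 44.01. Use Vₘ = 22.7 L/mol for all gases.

4410 g

n(C2H5OH) = 2310 / 46.07 = 50.14 mol
n(O2) = 5740 / 22.7 = 252.9 mol
n/ν for C2H5OH = 50.14/1 = 50.14
n/ν for O2 = 252.9/3 = 84.30
Smallest n/ν is C2H5OH → limiting reagent.
n(CO2) = (2/1) × 50.14 = 100.3 mol
mass = 100.3 × 44.01 = 4414 g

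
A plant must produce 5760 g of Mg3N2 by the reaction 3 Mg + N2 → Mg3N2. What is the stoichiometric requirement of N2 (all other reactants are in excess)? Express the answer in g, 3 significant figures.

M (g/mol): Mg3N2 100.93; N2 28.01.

n(Mg3N2) = 5760 / 100.93 = 57.07 mol
n(N2) = (1/1) × 57.07 = 57.07 mol
mass = 57.07 × 28.01 = 1599 g

1600 g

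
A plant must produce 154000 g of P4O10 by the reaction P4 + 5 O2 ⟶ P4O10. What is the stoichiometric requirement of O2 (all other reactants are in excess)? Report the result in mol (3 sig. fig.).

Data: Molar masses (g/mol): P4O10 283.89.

2710 mol

n(P4O10) = 154000 / 283.89 = 542.5 mol
n(O2) = (5/1) × 542.5 = 2713 mol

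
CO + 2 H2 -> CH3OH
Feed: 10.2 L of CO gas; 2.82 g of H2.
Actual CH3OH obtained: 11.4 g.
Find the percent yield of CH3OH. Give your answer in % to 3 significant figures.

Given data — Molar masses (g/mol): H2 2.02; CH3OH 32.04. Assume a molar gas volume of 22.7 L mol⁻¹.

n(CO) = 10.20 / 22.7 = 0.4493 mol
n(H2) = 2.820 / 2.02 = 1.396 mol
n/ν → CO: 0.4493, H2: 0.6980; CO is limiting.
theoretical n(CH3OH) = (1/1) × 0.4493 = 0.4493 mol → 14.40 g
% yield = 11.4 / 14.40 × 100 = 79.17 %

79.2 %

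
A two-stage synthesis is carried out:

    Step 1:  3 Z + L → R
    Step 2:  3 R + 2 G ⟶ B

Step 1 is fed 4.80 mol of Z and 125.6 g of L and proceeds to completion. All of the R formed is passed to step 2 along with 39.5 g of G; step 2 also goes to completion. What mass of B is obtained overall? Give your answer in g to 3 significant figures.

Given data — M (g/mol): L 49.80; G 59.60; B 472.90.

157 g

Step 1:
n(Z) = 4.800 mol
n(L) = 125.6 / 49.80 = 2.522 mol
n/ν → Z: 1.600, L: 2.522; Z is limiting.
n(R) produced = (1/3) × 4.800 = 1.600 mol
Step 2:
n(R) available = 1.600 mol
n(G) = 39.50 / 59.60 = 0.6628 mol
n/ν → R: 0.5333, G: 0.3314; G is limiting.
n(B) = (1/2) × 0.6628 = 0.3314 mol
mass = 0.3314 × 472.90 = 156.7 g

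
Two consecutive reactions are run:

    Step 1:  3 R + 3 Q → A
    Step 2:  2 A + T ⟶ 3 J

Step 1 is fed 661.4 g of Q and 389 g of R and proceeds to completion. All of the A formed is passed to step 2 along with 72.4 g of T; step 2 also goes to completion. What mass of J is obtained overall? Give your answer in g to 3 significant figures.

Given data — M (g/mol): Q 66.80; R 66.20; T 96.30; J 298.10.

672 g

Step 1:
n(Q) = 661.4 / 66.80 = 9.901 mol
n(R) = 389.0 / 66.20 = 5.876 mol
n/ν for Q = 9.901/3 = 3.300
n/ν for R = 5.876/3 = 1.959
Smallest n/ν is R → limiting reagent.
n(A) produced = (1/3) × 5.876 = 1.959 mol
Step 2:
n(A) available = 1.959 mol
n(T) = 72.40 / 96.30 = 0.7518 mol
n/ν for A = 1.959/2 = 0.9795
n/ν for T = 0.7518/1 = 0.7518
Smallest n/ν is T → limiting reagent.
n(J) = (3/1) × 0.7518 = 2.255 mol
mass = 2.255 × 298.10 = 672.2 g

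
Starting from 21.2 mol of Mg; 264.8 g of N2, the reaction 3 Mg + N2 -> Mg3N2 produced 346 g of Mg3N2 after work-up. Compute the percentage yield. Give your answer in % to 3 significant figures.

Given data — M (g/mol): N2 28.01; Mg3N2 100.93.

48.5 %

n(Mg) = 21.20 mol
n(N2) = 264.8 / 28.01 = 9.454 mol
n/ν for Mg = 21.20/3 = 7.067
n/ν for N2 = 9.454/1 = 9.454
Smallest n/ν is Mg → limiting reagent.
theoretical n(Mg3N2) = (1/3) × 21.20 = 7.067 mol → 713.3 g
% yield = 346 / 713.3 × 100 = 48.51 %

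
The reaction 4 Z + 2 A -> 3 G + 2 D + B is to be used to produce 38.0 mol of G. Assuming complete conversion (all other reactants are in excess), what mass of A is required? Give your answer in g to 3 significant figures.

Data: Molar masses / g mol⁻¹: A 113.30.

2870 g

n(G) = 38.00 mol
n(A) = (2/3) × 38.00 = 25.33 mol
mass = 25.33 × 113.30 = 2870 g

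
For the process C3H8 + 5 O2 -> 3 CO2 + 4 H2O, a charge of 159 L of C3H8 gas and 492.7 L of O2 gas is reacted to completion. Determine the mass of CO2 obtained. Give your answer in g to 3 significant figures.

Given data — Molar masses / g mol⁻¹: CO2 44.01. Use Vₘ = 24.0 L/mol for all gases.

542 g

n(C3H8) = 159.0 / 24.0 = 6.625 mol
n(O2) = 492.7 / 24.0 = 20.53 mol
n/ν for C3H8 = 6.625/1 = 6.625
n/ν for O2 = 20.53/5 = 4.106
Smallest n/ν is O2 → limiting reagent.
n(CO2) = (3/5) × 20.53 = 12.32 mol
mass = 12.32 × 44.01 = 542.2 g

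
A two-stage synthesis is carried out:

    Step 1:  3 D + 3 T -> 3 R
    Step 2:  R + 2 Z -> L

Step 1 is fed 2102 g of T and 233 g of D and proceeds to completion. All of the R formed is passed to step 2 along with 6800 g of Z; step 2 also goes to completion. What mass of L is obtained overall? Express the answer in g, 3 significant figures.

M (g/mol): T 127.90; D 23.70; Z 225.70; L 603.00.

Step 1:
n(T) = 2102 / 127.90 = 16.43 mol
n(D) = 233.0 / 23.70 = 9.831 mol
n/ν → T: 5.477, D: 3.277; D is limiting.
n(R) produced = (3/3) × 9.831 = 9.831 mol
Step 2:
n(R) available = 9.831 mol
n(Z) = 6800 / 225.70 = 30.13 mol
n/ν → R: 9.831, Z: 15.07; R is limiting.
n(L) = (1/1) × 9.831 = 9.831 mol
mass = 9.831 × 603.00 = 5928 g

5930 g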